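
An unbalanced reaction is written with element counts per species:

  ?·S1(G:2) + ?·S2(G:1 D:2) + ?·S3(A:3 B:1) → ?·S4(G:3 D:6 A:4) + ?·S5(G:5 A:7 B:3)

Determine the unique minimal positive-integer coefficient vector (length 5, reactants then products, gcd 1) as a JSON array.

Coefficients: [5, 3, 6, 1, 2]

G: 5·2+3·1+6·0 = 13 | 1·3+2·5 = 13
D: 5·0+3·2+6·0 = 6 | 1·6+2·0 = 6
A: 5·0+3·0+6·3 = 18 | 1·4+2·7 = 18
B: 5·0+3·0+6·1 = 6 | 1·0+2·3 = 6
gcd(5,3,6,1,2) = 1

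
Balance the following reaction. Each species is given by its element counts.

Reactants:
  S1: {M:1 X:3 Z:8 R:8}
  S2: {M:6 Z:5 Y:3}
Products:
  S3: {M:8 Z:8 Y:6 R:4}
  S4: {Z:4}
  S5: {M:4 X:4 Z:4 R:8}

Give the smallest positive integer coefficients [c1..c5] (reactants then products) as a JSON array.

M: 4·1+4·6 = 28 | 2·8+6·0+3·4 = 28
X: 4·3+4·0 = 12 | 2·0+6·0+3·4 = 12
Z: 4·8+4·5 = 52 | 2·8+6·4+3·4 = 52
Y: 4·0+4·3 = 12 | 2·6+6·0+3·0 = 12
R: 4·8+4·0 = 32 | 2·4+6·0+3·8 = 32
gcd(4,4,2,6,3) = 1

Coefficients: [4, 4, 2, 6, 3]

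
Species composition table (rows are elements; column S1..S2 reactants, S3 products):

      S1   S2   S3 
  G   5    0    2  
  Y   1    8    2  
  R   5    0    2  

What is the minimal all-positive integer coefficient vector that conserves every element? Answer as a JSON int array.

G: 2·5+1·0 = 10 | 5·2 = 10
Y: 2·1+1·8 = 10 | 5·2 = 10
R: 2·5+1·0 = 10 | 5·2 = 10
gcd(2,1,5) = 1

Coefficients: [2, 1, 5]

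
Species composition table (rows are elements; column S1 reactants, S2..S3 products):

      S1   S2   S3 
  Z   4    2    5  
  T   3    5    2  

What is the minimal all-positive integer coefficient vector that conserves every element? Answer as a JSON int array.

Coefficients: [3, 1, 2]

Z: 3·4 = 12 | 1·2+2·5 = 12
T: 3·3 = 9 | 1·5+2·2 = 9
gcd(3,1,2) = 1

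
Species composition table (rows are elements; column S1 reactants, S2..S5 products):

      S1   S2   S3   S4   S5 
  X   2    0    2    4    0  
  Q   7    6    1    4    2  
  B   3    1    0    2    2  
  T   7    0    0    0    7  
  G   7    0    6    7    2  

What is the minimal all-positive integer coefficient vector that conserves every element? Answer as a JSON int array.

X: 5·2 = 10 | 3·0+3·2+1·4+5·0 = 10
Q: 5·7 = 35 | 3·6+3·1+1·4+5·2 = 35
B: 5·3 = 15 | 3·1+3·0+1·2+5·2 = 15
T: 5·7 = 35 | 3·0+3·0+1·0+5·7 = 35
G: 5·7 = 35 | 3·0+3·6+1·7+5·2 = 35
gcd(5,3,3,1,5) = 1

Coefficients: [5, 3, 3, 1, 5]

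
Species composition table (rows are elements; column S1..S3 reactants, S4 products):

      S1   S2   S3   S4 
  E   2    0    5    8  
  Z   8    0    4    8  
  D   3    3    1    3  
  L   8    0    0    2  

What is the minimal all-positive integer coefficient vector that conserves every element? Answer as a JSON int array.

E: 1·2+1·0+6·5 = 32 | 4·8 = 32
Z: 1·8+1·0+6·4 = 32 | 4·8 = 32
D: 1·3+1·3+6·1 = 12 | 4·3 = 12
L: 1·8+1·0+6·0 = 8 | 4·2 = 8
gcd(1,1,6,4) = 1

Coefficients: [1, 1, 6, 4]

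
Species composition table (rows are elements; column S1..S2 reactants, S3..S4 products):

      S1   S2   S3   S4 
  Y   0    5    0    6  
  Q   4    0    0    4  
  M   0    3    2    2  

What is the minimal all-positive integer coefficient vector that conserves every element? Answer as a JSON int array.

Coefficients: [5, 6, 4, 5]

Y: 5·0+6·5 = 30 | 4·0+5·6 = 30
Q: 5·4+6·0 = 20 | 4·0+5·4 = 20
M: 5·0+6·3 = 18 | 4·2+5·2 = 18
gcd(5,6,4,5) = 1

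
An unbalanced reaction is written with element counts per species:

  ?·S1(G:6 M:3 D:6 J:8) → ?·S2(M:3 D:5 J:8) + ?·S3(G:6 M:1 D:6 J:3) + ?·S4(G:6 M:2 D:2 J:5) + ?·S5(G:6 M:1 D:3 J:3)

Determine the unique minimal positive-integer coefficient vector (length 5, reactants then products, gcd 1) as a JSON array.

G: 6·6 = 36 | 3·0+2·6+3·6+1·6 = 36
M: 6·3 = 18 | 3·3+2·1+3·2+1·1 = 18
D: 6·6 = 36 | 3·5+2·6+3·2+1·3 = 36
J: 6·8 = 48 | 3·8+2·3+3·5+1·3 = 48
gcd(6,3,2,3,1) = 1

Coefficients: [6, 3, 2, 3, 1]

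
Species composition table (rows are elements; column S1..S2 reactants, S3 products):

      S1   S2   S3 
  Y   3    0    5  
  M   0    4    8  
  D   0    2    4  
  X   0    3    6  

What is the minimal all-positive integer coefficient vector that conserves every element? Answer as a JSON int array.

Coefficients: [5, 6, 3]

Y: 5·3+6·0 = 15 | 3·5 = 15
M: 5·0+6·4 = 24 | 3·8 = 24
D: 5·0+6·2 = 12 | 3·4 = 12
X: 5·0+6·3 = 18 | 3·6 = 18
gcd(5,6,3) = 1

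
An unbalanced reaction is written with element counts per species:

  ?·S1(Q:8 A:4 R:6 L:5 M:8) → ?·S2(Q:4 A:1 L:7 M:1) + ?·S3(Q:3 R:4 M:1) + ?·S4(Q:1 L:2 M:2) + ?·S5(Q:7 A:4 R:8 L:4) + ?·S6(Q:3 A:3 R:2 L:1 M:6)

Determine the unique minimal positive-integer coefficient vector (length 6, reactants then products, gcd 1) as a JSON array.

Q: 6·8 = 48 | 2·4+4·3+3·1+1·7+6·3 = 48
A: 6·4 = 24 | 2·1+4·0+3·0+1·4+6·3 = 24
R: 6·6 = 36 | 2·0+4·4+3·0+1·8+6·2 = 36
L: 6·5 = 30 | 2·7+4·0+3·2+1·4+6·1 = 30
M: 6·8 = 48 | 2·1+4·1+3·2+1·0+6·6 = 48
gcd(6,2,4,3,1,6) = 1

Coefficients: [6, 2, 4, 3, 1, 6]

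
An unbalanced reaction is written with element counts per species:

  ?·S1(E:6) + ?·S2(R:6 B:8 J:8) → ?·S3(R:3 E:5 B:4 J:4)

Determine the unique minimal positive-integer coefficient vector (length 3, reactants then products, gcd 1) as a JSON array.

Coefficients: [5, 3, 6]

R: 5·0+3·6 = 18 | 6·3 = 18
E: 5·6+3·0 = 30 | 6·5 = 30
B: 5·0+3·8 = 24 | 6·4 = 24
J: 5·0+3·8 = 24 | 6·4 = 24
gcd(5,3,6) = 1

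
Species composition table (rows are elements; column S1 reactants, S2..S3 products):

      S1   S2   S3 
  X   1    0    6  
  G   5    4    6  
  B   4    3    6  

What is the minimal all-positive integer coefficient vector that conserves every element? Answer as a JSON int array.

Coefficients: [6, 6, 1]

X: 6·1 = 6 | 6·0+1·6 = 6
G: 6·5 = 30 | 6·4+1·6 = 30
B: 6·4 = 24 | 6·3+1·6 = 24
gcd(6,6,1) = 1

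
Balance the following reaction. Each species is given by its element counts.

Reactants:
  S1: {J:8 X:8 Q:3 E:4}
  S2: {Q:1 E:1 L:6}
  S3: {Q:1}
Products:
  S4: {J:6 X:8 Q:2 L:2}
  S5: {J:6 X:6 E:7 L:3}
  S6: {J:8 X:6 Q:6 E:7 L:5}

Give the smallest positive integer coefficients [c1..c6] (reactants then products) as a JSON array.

Coefficients: [6, 4, 2, 3, 1, 3]

J: 6·8+4·0+2·0 = 48 | 3·6+1·6+3·8 = 48
X: 6·8+4·0+2·0 = 48 | 3·8+1·6+3·6 = 48
Q: 6·3+4·1+2·1 = 24 | 3·2+1·0+3·6 = 24
E: 6·4+4·1+2·0 = 28 | 3·0+1·7+3·7 = 28
L: 6·0+4·6+2·0 = 24 | 3·2+1·3+3·5 = 24
gcd(6,4,2,3,1,3) = 1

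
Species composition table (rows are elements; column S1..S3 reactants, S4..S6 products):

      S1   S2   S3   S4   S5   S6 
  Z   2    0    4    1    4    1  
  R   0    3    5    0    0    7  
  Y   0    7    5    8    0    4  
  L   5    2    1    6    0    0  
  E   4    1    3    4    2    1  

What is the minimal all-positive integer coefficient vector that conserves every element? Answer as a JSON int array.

Coefficients: [1, 1, 5, 2, 4, 4]

Z: 1·2+1·0+5·4 = 22 | 2·1+4·4+4·1 = 22
R: 1·0+1·3+5·5 = 28 | 2·0+4·0+4·7 = 28
Y: 1·0+1·7+5·5 = 32 | 2·8+4·0+4·4 = 32
L: 1·5+1·2+5·1 = 12 | 2·6+4·0+4·0 = 12
E: 1·4+1·1+5·3 = 20 | 2·4+4·2+4·1 = 20
gcd(1,1,5,2,4,4) = 1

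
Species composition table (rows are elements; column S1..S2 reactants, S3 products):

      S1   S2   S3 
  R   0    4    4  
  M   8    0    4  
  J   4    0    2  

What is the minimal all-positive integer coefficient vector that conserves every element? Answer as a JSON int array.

Coefficients: [1, 2, 2]

R: 1·0+2·4 = 8 | 2·4 = 8
M: 1·8+2·0 = 8 | 2·4 = 8
J: 1·4+2·0 = 4 | 2·2 = 4
gcd(1,2,2) = 1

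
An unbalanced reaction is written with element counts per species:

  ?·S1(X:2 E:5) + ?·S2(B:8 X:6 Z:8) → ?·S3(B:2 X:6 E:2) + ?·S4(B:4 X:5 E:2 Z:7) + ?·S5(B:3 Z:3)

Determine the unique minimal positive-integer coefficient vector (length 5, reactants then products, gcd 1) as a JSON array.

B: 2·0+4·8 = 32 | 3·2+2·4+6·3 = 32
X: 2·2+4·6 = 28 | 3·6+2·5+6·0 = 28
E: 2·5+4·0 = 10 | 3·2+2·2+6·0 = 10
Z: 2·0+4·8 = 32 | 3·0+2·7+6·3 = 32
gcd(2,4,3,2,6) = 1

Coefficients: [2, 4, 3, 2, 6]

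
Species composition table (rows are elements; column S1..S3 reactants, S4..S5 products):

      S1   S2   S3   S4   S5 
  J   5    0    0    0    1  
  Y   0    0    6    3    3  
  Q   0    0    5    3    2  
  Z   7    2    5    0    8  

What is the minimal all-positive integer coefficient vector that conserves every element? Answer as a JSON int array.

Coefficients: [1, 4, 5, 5, 5]

J: 1·5+4·0+5·0 = 5 | 5·0+5·1 = 5
Y: 1·0+4·0+5·6 = 30 | 5·3+5·3 = 30
Q: 1·0+4·0+5·5 = 25 | 5·3+5·2 = 25
Z: 1·7+4·2+5·5 = 40 | 5·0+5·8 = 40
gcd(1,4,5,5,5) = 1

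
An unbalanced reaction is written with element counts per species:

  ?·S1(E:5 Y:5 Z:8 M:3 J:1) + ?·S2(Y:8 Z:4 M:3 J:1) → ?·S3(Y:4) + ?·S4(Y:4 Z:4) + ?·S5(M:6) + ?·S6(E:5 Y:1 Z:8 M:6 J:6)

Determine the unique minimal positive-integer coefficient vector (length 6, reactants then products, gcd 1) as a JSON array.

Coefficients: [1, 5, 6, 5, 2, 1]

E: 1·5+5·0 = 5 | 6·0+5·0+2·0+1·5 = 5
Y: 1·5+5·8 = 45 | 6·4+5·4+2·0+1·1 = 45
Z: 1·8+5·4 = 28 | 6·0+5·4+2·0+1·8 = 28
M: 1·3+5·3 = 18 | 6·0+5·0+2·6+1·6 = 18
J: 1·1+5·1 = 6 | 6·0+5·0+2·0+1·6 = 6
gcd(1,5,6,5,2,1) = 1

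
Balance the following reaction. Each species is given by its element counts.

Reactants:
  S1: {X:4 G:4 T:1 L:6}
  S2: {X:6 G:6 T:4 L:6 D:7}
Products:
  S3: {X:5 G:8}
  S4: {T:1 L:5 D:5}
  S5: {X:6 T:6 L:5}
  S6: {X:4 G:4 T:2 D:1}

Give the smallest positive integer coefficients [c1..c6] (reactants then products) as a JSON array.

X: 1·4+4·6 = 28 | 2·5+5·0+1·6+3·4 = 28
G: 1·4+4·6 = 28 | 2·8+5·0+1·0+3·4 = 28
T: 1·1+4·4 = 17 | 2·0+5·1+1·6+3·2 = 17
L: 1·6+4·6 = 30 | 2·0+5·5+1·5+3·0 = 30
D: 1·0+4·7 = 28 | 2·0+5·5+1·0+3·1 = 28
gcd(1,4,2,5,1,3) = 1

Coefficients: [1, 4, 2, 5, 1, 3]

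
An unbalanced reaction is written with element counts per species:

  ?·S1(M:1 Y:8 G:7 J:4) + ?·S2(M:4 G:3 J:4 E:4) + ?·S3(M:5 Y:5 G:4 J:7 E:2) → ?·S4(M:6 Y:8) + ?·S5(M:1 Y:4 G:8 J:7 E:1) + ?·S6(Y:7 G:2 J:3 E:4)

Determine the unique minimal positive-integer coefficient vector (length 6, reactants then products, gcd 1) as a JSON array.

M: 5·1+1·4+3·5 = 24 | 3·6+6·1+1·0 = 24
Y: 5·8+1·0+3·5 = 55 | 3·8+6·4+1·7 = 55
G: 5·7+1·3+3·4 = 50 | 3·0+6·8+1·2 = 50
J: 5·4+1·4+3·7 = 45 | 3·0+6·7+1·3 = 45
E: 5·0+1·4+3·2 = 10 | 3·0+6·1+1·4 = 10
gcd(5,1,3,3,6,1) = 1

Coefficients: [5, 1, 3, 3, 6, 1]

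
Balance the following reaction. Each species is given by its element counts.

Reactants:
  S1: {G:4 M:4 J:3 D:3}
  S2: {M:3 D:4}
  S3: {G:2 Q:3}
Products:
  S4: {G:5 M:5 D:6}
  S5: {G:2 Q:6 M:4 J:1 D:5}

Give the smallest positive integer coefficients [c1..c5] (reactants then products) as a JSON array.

Coefficients: [1, 6, 6, 2, 3]

G: 1·4+6·0+6·2 = 16 | 2·5+3·2 = 16
Q: 1·0+6·0+6·3 = 18 | 2·0+3·6 = 18
M: 1·4+6·3+6·0 = 22 | 2·5+3·4 = 22
J: 1·3+6·0+6·0 = 3 | 2·0+3·1 = 3
D: 1·3+6·4+6·0 = 27 | 2·6+3·5 = 27
gcd(1,6,6,2,3) = 1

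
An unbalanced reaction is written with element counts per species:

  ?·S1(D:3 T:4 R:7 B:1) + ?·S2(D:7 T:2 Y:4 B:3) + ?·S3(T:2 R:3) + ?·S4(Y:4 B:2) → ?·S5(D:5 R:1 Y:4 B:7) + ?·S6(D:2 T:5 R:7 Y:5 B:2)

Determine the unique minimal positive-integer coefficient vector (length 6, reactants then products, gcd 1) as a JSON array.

Coefficients: [2, 1, 5, 5, 1, 4]

D: 2·3+1·7+5·0+5·0 = 13 | 1·5+4·2 = 13
T: 2·4+1·2+5·2+5·0 = 20 | 1·0+4·5 = 20
R: 2·7+1·0+5·3+5·0 = 29 | 1·1+4·7 = 29
Y: 2·0+1·4+5·0+5·4 = 24 | 1·4+4·5 = 24
B: 2·1+1·3+5·0+5·2 = 15 | 1·7+4·2 = 15
gcd(2,1,5,5,1,4) = 1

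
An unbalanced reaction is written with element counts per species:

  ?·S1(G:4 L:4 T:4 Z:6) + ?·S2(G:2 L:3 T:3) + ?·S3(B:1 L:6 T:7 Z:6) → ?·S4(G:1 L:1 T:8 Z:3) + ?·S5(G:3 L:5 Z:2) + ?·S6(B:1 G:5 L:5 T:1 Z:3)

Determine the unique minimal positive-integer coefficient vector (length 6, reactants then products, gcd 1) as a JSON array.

B: 4·0+6·0+1·1 = 1 | 5·0+6·0+1·1 = 1
G: 4·4+6·2+1·0 = 28 | 5·1+6·3+1·5 = 28
L: 4·4+6·3+1·6 = 40 | 5·1+6·5+1·5 = 40
T: 4·4+6·3+1·7 = 41 | 5·8+6·0+1·1 = 41
Z: 4·6+6·0+1·6 = 30 | 5·3+6·2+1·3 = 30
gcd(4,6,1,5,6,1) = 1

Coefficients: [4, 6, 1, 5, 6, 1]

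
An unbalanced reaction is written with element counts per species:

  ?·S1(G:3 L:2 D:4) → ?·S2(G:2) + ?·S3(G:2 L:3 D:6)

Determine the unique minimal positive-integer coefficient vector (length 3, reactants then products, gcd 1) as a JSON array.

Coefficients: [6, 5, 4]

G: 6·3 = 18 | 5·2+4·2 = 18
L: 6·2 = 12 | 5·0+4·3 = 12
D: 6·4 = 24 | 5·0+4·6 = 24
gcd(6,5,4) = 1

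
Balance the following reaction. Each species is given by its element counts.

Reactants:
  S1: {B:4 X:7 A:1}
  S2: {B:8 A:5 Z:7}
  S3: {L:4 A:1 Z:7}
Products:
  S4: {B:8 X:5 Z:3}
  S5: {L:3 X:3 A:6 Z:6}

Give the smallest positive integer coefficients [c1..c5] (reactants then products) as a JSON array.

Coefficients: [6, 3, 3, 6, 4]

L: 6·0+3·0+3·4 = 12 | 6·0+4·3 = 12
B: 6·4+3·8+3·0 = 48 | 6·8+4·0 = 48
X: 6·7+3·0+3·0 = 42 | 6·5+4·3 = 42
A: 6·1+3·5+3·1 = 24 | 6·0+4·6 = 24
Z: 6·0+3·7+3·7 = 42 | 6·3+4·6 = 42
gcd(6,3,3,6,4) = 1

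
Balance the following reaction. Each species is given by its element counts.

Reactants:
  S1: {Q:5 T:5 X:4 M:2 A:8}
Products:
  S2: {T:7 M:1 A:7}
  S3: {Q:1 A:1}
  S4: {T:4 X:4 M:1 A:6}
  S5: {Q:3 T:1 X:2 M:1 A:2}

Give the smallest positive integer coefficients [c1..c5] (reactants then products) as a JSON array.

Coefficients: [3, 1, 3, 1, 4]

Q: 3·5 = 15 | 1·0+3·1+1·0+4·3 = 15
T: 3·5 = 15 | 1·7+3·0+1·4+4·1 = 15
X: 3·4 = 12 | 1·0+3·0+1·4+4·2 = 12
M: 3·2 = 6 | 1·1+3·0+1·1+4·1 = 6
A: 3·8 = 24 | 1·7+3·1+1·6+4·2 = 24
gcd(3,1,3,1,4) = 1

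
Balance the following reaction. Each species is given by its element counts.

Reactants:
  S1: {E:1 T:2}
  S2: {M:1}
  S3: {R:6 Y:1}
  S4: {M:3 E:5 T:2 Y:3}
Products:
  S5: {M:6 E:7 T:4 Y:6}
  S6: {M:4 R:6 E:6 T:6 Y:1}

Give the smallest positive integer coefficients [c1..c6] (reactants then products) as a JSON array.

Coefficients: [3, 4, 1, 2, 1, 1]

M: 3·0+4·1+1·0+2·3 = 10 | 1·6+1·4 = 10
R: 3·0+4·0+1·6+2·0 = 6 | 1·0+1·6 = 6
E: 3·1+4·0+1·0+2·5 = 13 | 1·7+1·6 = 13
T: 3·2+4·0+1·0+2·2 = 10 | 1·4+1·6 = 10
Y: 3·0+4·0+1·1+2·3 = 7 | 1·6+1·1 = 7
gcd(3,4,1,2,1,1) = 1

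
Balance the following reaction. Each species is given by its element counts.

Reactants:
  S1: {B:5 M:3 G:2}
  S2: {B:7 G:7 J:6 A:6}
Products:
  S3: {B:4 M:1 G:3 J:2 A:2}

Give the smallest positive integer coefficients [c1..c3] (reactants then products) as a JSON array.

Coefficients: [1, 1, 3]

B: 1·5+1·7 = 12 | 3·4 = 12
M: 1·3+1·0 = 3 | 3·1 = 3
G: 1·2+1·7 = 9 | 3·3 = 9
J: 1·0+1·6 = 6 | 3·2 = 6
A: 1·0+1·6 = 6 | 3·2 = 6
gcd(1,1,3) = 1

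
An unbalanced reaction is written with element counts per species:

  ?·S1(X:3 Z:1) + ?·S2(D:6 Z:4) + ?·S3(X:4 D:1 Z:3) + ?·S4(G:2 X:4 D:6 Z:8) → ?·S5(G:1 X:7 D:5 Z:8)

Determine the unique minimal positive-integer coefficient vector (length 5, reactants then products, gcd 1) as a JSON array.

G: 2·0+1·0+6·0+3·2 = 6 | 6·1 = 6
X: 2·3+1·0+6·4+3·4 = 42 | 6·7 = 42
D: 2·0+1·6+6·1+3·6 = 30 | 6·5 = 30
Z: 2·1+1·4+6·3+3·8 = 48 | 6·8 = 48
gcd(2,1,6,3,6) = 1

Coefficients: [2, 1, 6, 3, 6]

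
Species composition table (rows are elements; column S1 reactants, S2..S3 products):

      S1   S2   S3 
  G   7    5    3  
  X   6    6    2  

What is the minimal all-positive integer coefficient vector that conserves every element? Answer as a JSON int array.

G: 2·7 = 14 | 1·5+3·3 = 14
X: 2·6 = 12 | 1·6+3·2 = 12
gcd(2,1,3) = 1

Coefficients: [2, 1, 3]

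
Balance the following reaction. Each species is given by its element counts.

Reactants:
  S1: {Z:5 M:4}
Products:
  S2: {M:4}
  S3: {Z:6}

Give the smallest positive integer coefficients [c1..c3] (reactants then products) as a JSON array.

Coefficients: [6, 6, 5]

Z: 6·5 = 30 | 6·0+5·6 = 30
M: 6·4 = 24 | 6·4+5·0 = 24
gcd(6,6,5) = 1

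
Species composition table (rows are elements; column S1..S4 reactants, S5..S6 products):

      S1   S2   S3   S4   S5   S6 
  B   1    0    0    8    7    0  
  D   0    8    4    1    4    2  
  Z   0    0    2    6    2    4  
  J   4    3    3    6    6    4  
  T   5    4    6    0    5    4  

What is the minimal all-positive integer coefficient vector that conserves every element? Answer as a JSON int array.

B: 3·1+1·0+5·0+4·8 = 35 | 5·7+6·0 = 35
D: 3·0+1·8+5·4+4·1 = 32 | 5·4+6·2 = 32
Z: 3·0+1·0+5·2+4·6 = 34 | 5·2+6·4 = 34
J: 3·4+1·3+5·3+4·6 = 54 | 5·6+6·4 = 54
T: 3·5+1·4+5·6+4·0 = 49 | 5·5+6·4 = 49
gcd(3,1,5,4,5,6) = 1

Coefficients: [3, 1, 5, 4, 5, 6]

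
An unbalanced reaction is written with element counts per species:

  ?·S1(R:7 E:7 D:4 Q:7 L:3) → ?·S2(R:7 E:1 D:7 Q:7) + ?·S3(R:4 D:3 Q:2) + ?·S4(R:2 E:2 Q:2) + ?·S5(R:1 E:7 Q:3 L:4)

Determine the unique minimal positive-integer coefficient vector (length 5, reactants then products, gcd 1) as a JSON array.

Coefficients: [4, 1, 3, 3, 3]

R: 4·7 = 28 | 1·7+3·4+3·2+3·1 = 28
E: 4·7 = 28 | 1·1+3·0+3·2+3·7 = 28
D: 4·4 = 16 | 1·7+3·3+3·0+3·0 = 16
Q: 4·7 = 28 | 1·7+3·2+3·2+3·3 = 28
L: 4·3 = 12 | 1·0+3·0+3·0+3·4 = 12
gcd(4,1,3,3,3) = 1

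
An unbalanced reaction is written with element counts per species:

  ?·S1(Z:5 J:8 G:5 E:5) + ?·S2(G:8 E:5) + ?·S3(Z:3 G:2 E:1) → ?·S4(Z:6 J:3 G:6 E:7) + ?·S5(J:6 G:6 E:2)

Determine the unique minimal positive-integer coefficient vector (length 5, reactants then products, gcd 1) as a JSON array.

Coefficients: [6, 4, 2, 6, 5]

Z: 6·5+4·0+2·3 = 36 | 6·6+5·0 = 36
J: 6·8+4·0+2·0 = 48 | 6·3+5·6 = 48
G: 6·5+4·8+2·2 = 66 | 6·6+5·6 = 66
E: 6·5+4·5+2·1 = 52 | 6·7+5·2 = 52
gcd(6,4,2,6,5) = 1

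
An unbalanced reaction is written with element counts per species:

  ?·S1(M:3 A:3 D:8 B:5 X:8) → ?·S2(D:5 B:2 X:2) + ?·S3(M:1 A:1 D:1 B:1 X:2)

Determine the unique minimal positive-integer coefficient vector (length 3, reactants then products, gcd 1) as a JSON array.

M: 1·3 = 3 | 1·0+3·1 = 3
A: 1·3 = 3 | 1·0+3·1 = 3
D: 1·8 = 8 | 1·5+3·1 = 8
B: 1·5 = 5 | 1·2+3·1 = 5
X: 1·8 = 8 | 1·2+3·2 = 8
gcd(1,1,3) = 1

Coefficients: [1, 1, 3]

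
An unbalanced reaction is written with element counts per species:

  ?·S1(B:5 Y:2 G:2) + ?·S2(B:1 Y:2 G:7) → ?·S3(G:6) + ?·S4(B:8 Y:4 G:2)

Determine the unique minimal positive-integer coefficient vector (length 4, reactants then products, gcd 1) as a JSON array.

Coefficients: [6, 2, 3, 4]

B: 6·5+2·1 = 32 | 3·0+4·8 = 32
Y: 6·2+2·2 = 16 | 3·0+4·4 = 16
G: 6·2+2·7 = 26 | 3·6+4·2 = 26
gcd(6,2,3,4) = 1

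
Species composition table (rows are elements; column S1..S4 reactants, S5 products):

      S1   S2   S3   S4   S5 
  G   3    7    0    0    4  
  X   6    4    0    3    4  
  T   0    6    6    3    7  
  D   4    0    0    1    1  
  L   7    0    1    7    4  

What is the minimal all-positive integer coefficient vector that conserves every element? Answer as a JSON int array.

G: 1·3+3·7+3·0+2·0 = 24 | 6·4 = 24
X: 1·6+3·4+3·0+2·3 = 24 | 6·4 = 24
T: 1·0+3·6+3·6+2·3 = 42 | 6·7 = 42
D: 1·4+3·0+3·0+2·1 = 6 | 6·1 = 6
L: 1·7+3·0+3·1+2·7 = 24 | 6·4 = 24
gcd(1,3,3,2,6) = 1

Coefficients: [1, 3, 3, 2, 6]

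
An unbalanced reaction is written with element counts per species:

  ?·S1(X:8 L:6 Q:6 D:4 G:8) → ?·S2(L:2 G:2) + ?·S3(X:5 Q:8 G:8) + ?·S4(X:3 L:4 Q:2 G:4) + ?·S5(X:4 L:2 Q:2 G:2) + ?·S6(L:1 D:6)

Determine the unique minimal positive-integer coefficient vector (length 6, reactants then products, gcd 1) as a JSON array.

Coefficients: [3, 2, 1, 1, 4, 2]

X: 3·8 = 24 | 2·0+1·5+1·3+4·4+2·0 = 24
L: 3·6 = 18 | 2·2+1·0+1·4+4·2+2·1 = 18
Q: 3·6 = 18 | 2·0+1·8+1·2+4·2+2·0 = 18
D: 3·4 = 12 | 2·0+1·0+1·0+4·0+2·6 = 12
G: 3·8 = 24 | 2·2+1·8+1·4+4·2+2·0 = 24
gcd(3,2,1,1,4,2) = 1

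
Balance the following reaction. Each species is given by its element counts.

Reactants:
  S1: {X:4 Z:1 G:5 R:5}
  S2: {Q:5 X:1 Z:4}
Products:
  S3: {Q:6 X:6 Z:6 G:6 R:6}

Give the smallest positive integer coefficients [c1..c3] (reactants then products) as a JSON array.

Q: 6·0+6·5 = 30 | 5·6 = 30
X: 6·4+6·1 = 30 | 5·6 = 30
Z: 6·1+6·4 = 30 | 5·6 = 30
G: 6·5+6·0 = 30 | 5·6 = 30
R: 6·5+6·0 = 30 | 5·6 = 30
gcd(6,6,5) = 1

Coefficients: [6, 6, 5]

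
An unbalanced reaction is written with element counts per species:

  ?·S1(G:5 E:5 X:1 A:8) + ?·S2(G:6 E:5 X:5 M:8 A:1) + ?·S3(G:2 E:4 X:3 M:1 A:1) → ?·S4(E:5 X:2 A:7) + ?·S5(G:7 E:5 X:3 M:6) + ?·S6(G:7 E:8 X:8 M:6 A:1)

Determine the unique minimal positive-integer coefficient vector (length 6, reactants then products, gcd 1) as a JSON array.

G: 1·5+3·6+6·2 = 35 | 2·0+2·7+3·7 = 35
E: 1·5+3·5+6·4 = 44 | 2·5+2·5+3·8 = 44
X: 1·1+3·5+6·3 = 34 | 2·2+2·3+3·8 = 34
M: 1·0+3·8+6·1 = 30 | 2·0+2·6+3·6 = 30
A: 1·8+3·1+6·1 = 17 | 2·7+2·0+3·1 = 17
gcd(1,3,6,2,2,3) = 1

Coefficients: [1, 3, 6, 2, 2, 3]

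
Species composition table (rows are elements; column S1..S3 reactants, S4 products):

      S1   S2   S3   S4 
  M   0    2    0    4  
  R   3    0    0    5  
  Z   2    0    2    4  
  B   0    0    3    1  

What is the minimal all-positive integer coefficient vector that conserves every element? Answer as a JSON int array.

M: 5·0+6·2+1·0 = 12 | 3·4 = 12
R: 5·3+6·0+1·0 = 15 | 3·5 = 15
Z: 5·2+6·0+1·2 = 12 | 3·4 = 12
B: 5·0+6·0+1·3 = 3 | 3·1 = 3
gcd(5,6,1,3) = 1

Coefficients: [5, 6, 1, 3]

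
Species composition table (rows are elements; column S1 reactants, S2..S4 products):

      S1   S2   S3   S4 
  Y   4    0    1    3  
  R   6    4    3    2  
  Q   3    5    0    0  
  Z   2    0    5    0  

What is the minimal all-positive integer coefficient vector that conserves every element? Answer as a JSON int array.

Y: 5·4 = 20 | 3·0+2·1+6·3 = 20
R: 5·6 = 30 | 3·4+2·3+6·2 = 30
Q: 5·3 = 15 | 3·5+2·0+6·0 = 15
Z: 5·2 = 10 | 3·0+2·5+6·0 = 10
gcd(5,3,2,6) = 1

Coefficients: [5, 3, 2, 6]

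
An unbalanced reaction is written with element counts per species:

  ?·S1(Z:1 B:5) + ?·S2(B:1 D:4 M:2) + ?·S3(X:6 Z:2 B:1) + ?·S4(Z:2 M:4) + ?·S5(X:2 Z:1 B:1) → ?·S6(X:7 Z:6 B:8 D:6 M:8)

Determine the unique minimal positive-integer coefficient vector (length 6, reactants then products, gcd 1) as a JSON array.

Coefficients: [4, 6, 4, 5, 2, 4]

X: 4·0+6·0+4·6+5·0+2·2 = 28 | 4·7 = 28
Z: 4·1+6·0+4·2+5·2+2·1 = 24 | 4·6 = 24
B: 4·5+6·1+4·1+5·0+2·1 = 32 | 4·8 = 32
D: 4·0+6·4+4·0+5·0+2·0 = 24 | 4·6 = 24
M: 4·0+6·2+4·0+5·4+2·0 = 32 | 4·8 = 32
gcd(4,6,4,5,2,4) = 1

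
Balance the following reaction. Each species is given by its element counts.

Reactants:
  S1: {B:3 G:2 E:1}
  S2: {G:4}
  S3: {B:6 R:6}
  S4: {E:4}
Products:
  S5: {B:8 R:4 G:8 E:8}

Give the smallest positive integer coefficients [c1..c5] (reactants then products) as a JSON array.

Coefficients: [4, 4, 2, 5, 3]

B: 4·3+4·0+2·6+5·0 = 24 | 3·8 = 24
R: 4·0+4·0+2·6+5·0 = 12 | 3·4 = 12
G: 4·2+4·4+2·0+5·0 = 24 | 3·8 = 24
E: 4·1+4·0+2·0+5·4 = 24 | 3·8 = 24
gcd(4,4,2,5,3) = 1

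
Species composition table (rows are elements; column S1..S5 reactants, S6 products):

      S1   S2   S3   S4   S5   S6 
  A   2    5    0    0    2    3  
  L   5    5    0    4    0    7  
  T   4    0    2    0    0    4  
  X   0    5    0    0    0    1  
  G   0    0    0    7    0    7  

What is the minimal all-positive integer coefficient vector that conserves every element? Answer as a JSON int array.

A: 2·2+1·5+6·0+5·0+3·2 = 15 | 5·3 = 15
L: 2·5+1·5+6·0+5·4+3·0 = 35 | 5·7 = 35
T: 2·4+1·0+6·2+5·0+3·0 = 20 | 5·4 = 20
X: 2·0+1·5+6·0+5·0+3·0 = 5 | 5·1 = 5
G: 2·0+1·0+6·0+5·7+3·0 = 35 | 5·7 = 35
gcd(2,1,6,5,3,5) = 1

Coefficients: [2, 1, 6, 5, 3, 5]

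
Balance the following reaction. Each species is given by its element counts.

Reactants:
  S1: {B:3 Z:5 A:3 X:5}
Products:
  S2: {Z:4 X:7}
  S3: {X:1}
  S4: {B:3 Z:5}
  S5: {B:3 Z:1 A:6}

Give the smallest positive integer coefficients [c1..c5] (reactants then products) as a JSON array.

B: 2·3 = 6 | 1·0+3·0+1·3+1·3 = 6
Z: 2·5 = 10 | 1·4+3·0+1·5+1·1 = 10
A: 2·3 = 6 | 1·0+3·0+1·0+1·6 = 6
X: 2·5 = 10 | 1·7+3·1+1·0+1·0 = 10
gcd(2,1,3,1,1) = 1

Coefficients: [2, 1, 3, 1, 1]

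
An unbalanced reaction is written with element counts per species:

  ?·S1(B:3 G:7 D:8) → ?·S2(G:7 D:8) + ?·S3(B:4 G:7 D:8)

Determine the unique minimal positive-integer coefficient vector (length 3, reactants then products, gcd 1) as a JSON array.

B: 4·3 = 12 | 1·0+3·4 = 12
G: 4·7 = 28 | 1·7+3·7 = 28
D: 4·8 = 32 | 1·8+3·8 = 32
gcd(4,1,3) = 1

Coefficients: [4, 1, 3]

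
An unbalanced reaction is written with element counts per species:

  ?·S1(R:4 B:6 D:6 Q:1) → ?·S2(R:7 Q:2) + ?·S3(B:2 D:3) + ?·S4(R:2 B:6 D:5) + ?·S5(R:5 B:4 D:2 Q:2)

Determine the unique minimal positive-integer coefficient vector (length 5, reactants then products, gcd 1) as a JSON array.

Coefficients: [4, 1, 4, 2, 1]

R: 4·4 = 16 | 1·7+4·0+2·2+1·5 = 16
B: 4·6 = 24 | 1·0+4·2+2·6+1·4 = 24
D: 4·6 = 24 | 1·0+4·3+2·5+1·2 = 24
Q: 4·1 = 4 | 1·2+4·0+2·0+1·2 = 4
gcd(4,1,4,2,1) = 1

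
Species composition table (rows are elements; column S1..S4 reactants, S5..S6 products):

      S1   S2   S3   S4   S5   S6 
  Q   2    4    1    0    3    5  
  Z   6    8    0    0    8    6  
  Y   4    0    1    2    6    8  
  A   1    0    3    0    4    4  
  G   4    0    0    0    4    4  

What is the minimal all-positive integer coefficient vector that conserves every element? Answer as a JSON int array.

Coefficients: [6, 1, 6, 5, 4, 2]

Q: 6·2+1·4+6·1+5·0 = 22 | 4·3+2·5 = 22
Z: 6·6+1·8+6·0+5·0 = 44 | 4·8+2·6 = 44
Y: 6·4+1·0+6·1+5·2 = 40 | 4·6+2·8 = 40
A: 6·1+1·0+6·3+5·0 = 24 | 4·4+2·4 = 24
G: 6·4+1·0+6·0+5·0 = 24 | 4·4+2·4 = 24
gcd(6,1,6,5,4,2) = 1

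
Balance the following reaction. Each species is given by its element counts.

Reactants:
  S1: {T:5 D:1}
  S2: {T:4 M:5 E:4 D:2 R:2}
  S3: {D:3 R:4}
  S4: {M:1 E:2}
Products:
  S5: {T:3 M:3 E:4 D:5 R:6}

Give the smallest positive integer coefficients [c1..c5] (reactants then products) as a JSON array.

T: 1·5+1·4+4·0+4·0 = 9 | 3·3 = 9
M: 1·0+1·5+4·0+4·1 = 9 | 3·3 = 9
E: 1·0+1·4+4·0+4·2 = 12 | 3·4 = 12
D: 1·1+1·2+4·3+4·0 = 15 | 3·5 = 15
R: 1·0+1·2+4·4+4·0 = 18 | 3·6 = 18
gcd(1,1,4,4,3) = 1

Coefficients: [1, 1, 4, 4, 3]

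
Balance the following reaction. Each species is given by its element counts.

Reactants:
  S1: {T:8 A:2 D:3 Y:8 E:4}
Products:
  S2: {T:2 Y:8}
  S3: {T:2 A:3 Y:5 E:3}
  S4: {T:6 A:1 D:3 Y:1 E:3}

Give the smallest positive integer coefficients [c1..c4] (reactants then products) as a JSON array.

T: 3·8 = 24 | 2·2+1·2+3·6 = 24
A: 3·2 = 6 | 2·0+1·3+3·1 = 6
D: 3·3 = 9 | 2·0+1·0+3·3 = 9
Y: 3·8 = 24 | 2·8+1·5+3·1 = 24
E: 3·4 = 12 | 2·0+1·3+3·3 = 12
gcd(3,2,1,3) = 1

Coefficients: [3, 2, 1, 3]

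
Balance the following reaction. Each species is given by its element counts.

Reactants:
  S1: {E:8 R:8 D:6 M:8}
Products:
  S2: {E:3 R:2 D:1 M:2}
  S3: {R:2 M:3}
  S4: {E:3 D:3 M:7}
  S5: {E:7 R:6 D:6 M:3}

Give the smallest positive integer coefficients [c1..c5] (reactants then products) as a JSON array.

E: 5·8 = 40 | 3·3+5·0+1·3+4·7 = 40
R: 5·8 = 40 | 3·2+5·2+1·0+4·6 = 40
D: 5·6 = 30 | 3·1+5·0+1·3+4·6 = 30
M: 5·8 = 40 | 3·2+5·3+1·7+4·3 = 40
gcd(5,3,5,1,4) = 1

Coefficients: [5, 3, 5, 1, 4]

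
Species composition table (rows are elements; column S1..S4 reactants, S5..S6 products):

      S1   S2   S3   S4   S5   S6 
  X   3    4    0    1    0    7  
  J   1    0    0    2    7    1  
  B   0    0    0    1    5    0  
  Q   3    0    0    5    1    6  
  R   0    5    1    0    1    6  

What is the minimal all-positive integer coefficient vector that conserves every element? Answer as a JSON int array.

X: 2·3+6·4+1·0+5·1 = 35 | 1·0+5·7 = 35
J: 2·1+6·0+1·0+5·2 = 12 | 1·7+5·1 = 12
B: 2·0+6·0+1·0+5·1 = 5 | 1·5+5·0 = 5
Q: 2·3+6·0+1·0+5·5 = 31 | 1·1+5·6 = 31
R: 2·0+6·5+1·1+5·0 = 31 | 1·1+5·6 = 31
gcd(2,6,1,5,1,5) = 1

Coefficients: [2, 6, 1, 5, 1, 5]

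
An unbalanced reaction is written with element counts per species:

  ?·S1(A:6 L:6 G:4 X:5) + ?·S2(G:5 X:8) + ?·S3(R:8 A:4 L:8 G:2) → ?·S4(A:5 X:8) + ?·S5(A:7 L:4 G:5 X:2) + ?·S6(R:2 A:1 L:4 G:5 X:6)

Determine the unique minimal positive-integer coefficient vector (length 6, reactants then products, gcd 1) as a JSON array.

R: 2·0+3·0+1·8 = 8 | 1·0+1·0+4·2 = 8
A: 2·6+3·0+1·4 = 16 | 1·5+1·7+4·1 = 16
L: 2·6+3·0+1·8 = 20 | 1·0+1·4+4·4 = 20
G: 2·4+3·5+1·2 = 25 | 1·0+1·5+4·5 = 25
X: 2·5+3·8+1·0 = 34 | 1·8+1·2+4·6 = 34
gcd(2,3,1,1,1,4) = 1

Coefficients: [2, 3, 1, 1, 1, 4]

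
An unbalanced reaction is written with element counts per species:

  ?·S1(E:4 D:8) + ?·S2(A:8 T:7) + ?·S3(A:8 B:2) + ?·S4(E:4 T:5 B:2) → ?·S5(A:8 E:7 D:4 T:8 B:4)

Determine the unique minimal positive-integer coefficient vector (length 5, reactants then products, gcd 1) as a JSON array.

Coefficients: [2, 1, 3, 5, 4]

A: 2·0+1·8+3·8+5·0 = 32 | 4·8 = 32
E: 2·4+1·0+3·0+5·4 = 28 | 4·7 = 28
D: 2·8+1·0+3·0+5·0 = 16 | 4·4 = 16
T: 2·0+1·7+3·0+5·5 = 32 | 4·8 = 32
B: 2·0+1·0+3·2+5·2 = 16 | 4·4 = 16
gcd(2,1,3,5,4) = 1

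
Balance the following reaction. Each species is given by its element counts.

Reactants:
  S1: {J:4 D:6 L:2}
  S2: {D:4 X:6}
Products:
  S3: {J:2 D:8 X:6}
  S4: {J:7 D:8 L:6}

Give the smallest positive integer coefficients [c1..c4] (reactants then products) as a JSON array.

Coefficients: [6, 5, 5, 2]

J: 6·4+5·0 = 24 | 5·2+2·7 = 24
D: 6·6+5·4 = 56 | 5·8+2·8 = 56
L: 6·2+5·0 = 12 | 5·0+2·6 = 12
X: 6·0+5·6 = 30 | 5·6+2·0 = 30
gcd(6,5,5,2) = 1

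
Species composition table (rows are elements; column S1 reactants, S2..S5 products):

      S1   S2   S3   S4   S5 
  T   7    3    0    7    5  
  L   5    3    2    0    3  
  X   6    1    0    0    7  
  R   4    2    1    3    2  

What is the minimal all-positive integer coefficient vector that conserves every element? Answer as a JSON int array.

Coefficients: [6, 1, 6, 2, 5]

T: 6·7 = 42 | 1·3+6·0+2·7+5·5 = 42
L: 6·5 = 30 | 1·3+6·2+2·0+5·3 = 30
X: 6·6 = 36 | 1·1+6·0+2·0+5·7 = 36
R: 6·4 = 24 | 1·2+6·1+2·3+5·2 = 24
gcd(6,1,6,2,5) = 1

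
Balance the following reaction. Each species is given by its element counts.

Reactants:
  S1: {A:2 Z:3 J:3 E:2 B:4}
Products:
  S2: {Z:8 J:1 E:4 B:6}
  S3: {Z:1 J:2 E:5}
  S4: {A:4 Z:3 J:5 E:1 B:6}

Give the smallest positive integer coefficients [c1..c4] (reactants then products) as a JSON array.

A: 6·2 = 12 | 1·0+1·0+3·4 = 12
Z: 6·3 = 18 | 1·8+1·1+3·3 = 18
J: 6·3 = 18 | 1·1+1·2+3·5 = 18
E: 6·2 = 12 | 1·4+1·5+3·1 = 12
B: 6·4 = 24 | 1·6+1·0+3·6 = 24
gcd(6,1,1,3) = 1

Coefficients: [6, 1, 1, 3]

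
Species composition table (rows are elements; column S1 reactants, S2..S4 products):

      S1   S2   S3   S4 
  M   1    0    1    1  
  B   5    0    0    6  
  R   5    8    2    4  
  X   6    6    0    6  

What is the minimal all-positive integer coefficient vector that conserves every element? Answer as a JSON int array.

M: 6·1 = 6 | 1·0+1·1+5·1 = 6
B: 6·5 = 30 | 1·0+1·0+5·6 = 30
R: 6·5 = 30 | 1·8+1·2+5·4 = 30
X: 6·6 = 36 | 1·6+1·0+5·6 = 36
gcd(6,1,1,5) = 1

Coefficients: [6, 1, 1, 5]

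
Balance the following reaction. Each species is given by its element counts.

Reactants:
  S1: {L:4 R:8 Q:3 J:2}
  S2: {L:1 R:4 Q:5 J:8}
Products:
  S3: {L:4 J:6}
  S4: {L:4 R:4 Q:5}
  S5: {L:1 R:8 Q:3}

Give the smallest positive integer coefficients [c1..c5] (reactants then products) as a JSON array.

Coefficients: [5, 1, 3, 1, 5]

L: 5·4+1·1 = 21 | 3·4+1·4+5·1 = 21
R: 5·8+1·4 = 44 | 3·0+1·4+5·8 = 44
Q: 5·3+1·5 = 20 | 3·0+1·5+5·3 = 20
J: 5·2+1·8 = 18 | 3·6+1·0+5·0 = 18
gcd(5,1,3,1,5) = 1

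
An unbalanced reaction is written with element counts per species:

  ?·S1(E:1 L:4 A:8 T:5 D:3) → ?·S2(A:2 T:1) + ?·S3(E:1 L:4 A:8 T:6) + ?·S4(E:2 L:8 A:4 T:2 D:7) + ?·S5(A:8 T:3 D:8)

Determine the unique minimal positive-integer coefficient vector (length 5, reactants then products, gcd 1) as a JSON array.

E: 5·1 = 5 | 2·0+3·1+1·2+1·0 = 5
L: 5·4 = 20 | 2·0+3·4+1·8+1·0 = 20
A: 5·8 = 40 | 2·2+3·8+1·4+1·8 = 40
T: 5·5 = 25 | 2·1+3·6+1·2+1·3 = 25
D: 5·3 = 15 | 2·0+3·0+1·7+1·8 = 15
gcd(5,2,3,1,1) = 1

Coefficients: [5, 2, 3, 1, 1]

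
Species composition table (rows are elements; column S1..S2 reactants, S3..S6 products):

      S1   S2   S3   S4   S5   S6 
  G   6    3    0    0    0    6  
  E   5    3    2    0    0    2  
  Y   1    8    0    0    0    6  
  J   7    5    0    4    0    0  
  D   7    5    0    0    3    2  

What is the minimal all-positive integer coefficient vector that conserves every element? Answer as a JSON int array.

Coefficients: [2, 2, 5, 6, 6, 3]

G: 2·6+2·3 = 18 | 5·0+6·0+6·0+3·6 = 18
E: 2·5+2·3 = 16 | 5·2+6·0+6·0+3·2 = 16
Y: 2·1+2·8 = 18 | 5·0+6·0+6·0+3·6 = 18
J: 2·7+2·5 = 24 | 5·0+6·4+6·0+3·0 = 24
D: 2·7+2·5 = 24 | 5·0+6·0+6·3+3·2 = 24
gcd(2,2,5,6,6,3) = 1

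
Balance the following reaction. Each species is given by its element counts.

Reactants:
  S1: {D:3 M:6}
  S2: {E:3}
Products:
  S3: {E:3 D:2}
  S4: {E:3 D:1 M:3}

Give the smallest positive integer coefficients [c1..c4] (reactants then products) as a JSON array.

E: 2·0+5·3 = 15 | 1·3+4·3 = 15
D: 2·3+5·0 = 6 | 1·2+4·1 = 6
M: 2·6+5·0 = 12 | 1·0+4·3 = 12
gcd(2,5,1,4) = 1

Coefficients: [2, 5, 1, 4]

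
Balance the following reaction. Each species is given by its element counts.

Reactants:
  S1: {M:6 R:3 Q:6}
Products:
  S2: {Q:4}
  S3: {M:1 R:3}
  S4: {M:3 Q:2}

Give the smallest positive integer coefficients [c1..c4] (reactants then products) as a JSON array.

M: 3·6 = 18 | 2·0+3·1+5·3 = 18
R: 3·3 = 9 | 2·0+3·3+5·0 = 9
Q: 3·6 = 18 | 2·4+3·0+5·2 = 18
gcd(3,2,3,5) = 1

Coefficients: [3, 2, 3, 5]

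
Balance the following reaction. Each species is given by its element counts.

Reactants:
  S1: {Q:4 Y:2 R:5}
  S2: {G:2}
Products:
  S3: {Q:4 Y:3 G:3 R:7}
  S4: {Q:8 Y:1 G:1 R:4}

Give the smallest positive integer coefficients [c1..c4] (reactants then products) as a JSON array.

Q: 5·4+5·0 = 20 | 3·4+1·8 = 20
Y: 5·2+5·0 = 10 | 3·3+1·1 = 10
G: 5·0+5·2 = 10 | 3·3+1·1 = 10
R: 5·5+5·0 = 25 | 3·7+1·4 = 25
gcd(5,5,3,1) = 1

Coefficients: [5, 5, 3, 1]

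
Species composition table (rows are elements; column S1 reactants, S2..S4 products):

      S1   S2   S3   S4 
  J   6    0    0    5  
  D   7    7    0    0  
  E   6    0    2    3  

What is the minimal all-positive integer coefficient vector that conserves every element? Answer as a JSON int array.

Coefficients: [5, 5, 6, 6]

J: 5·6 = 30 | 5·0+6·0+6·5 = 30
D: 5·7 = 35 | 5·7+6·0+6·0 = 35
E: 5·6 = 30 | 5·0+6·2+6·3 = 30
gcd(5,5,6,6) = 1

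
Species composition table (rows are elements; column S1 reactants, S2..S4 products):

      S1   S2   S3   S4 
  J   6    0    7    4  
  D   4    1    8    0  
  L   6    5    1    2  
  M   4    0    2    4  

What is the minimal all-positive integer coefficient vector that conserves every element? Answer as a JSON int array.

Coefficients: [5, 4, 2, 4]

J: 5·6 = 30 | 4·0+2·7+4·4 = 30
D: 5·4 = 20 | 4·1+2·8+4·0 = 20
L: 5·6 = 30 | 4·5+2·1+4·2 = 30
M: 5·4 = 20 | 4·0+2·2+4·4 = 20
gcd(5,4,2,4) = 1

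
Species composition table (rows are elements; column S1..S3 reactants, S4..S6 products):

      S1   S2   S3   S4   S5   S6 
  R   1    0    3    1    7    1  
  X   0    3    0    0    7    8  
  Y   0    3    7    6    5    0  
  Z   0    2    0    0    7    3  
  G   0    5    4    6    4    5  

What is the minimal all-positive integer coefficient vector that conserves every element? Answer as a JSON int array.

R: 6·1+5·0+2·3 = 12 | 4·1+1·7+1·1 = 12
X: 6·0+5·3+2·0 = 15 | 4·0+1·7+1·8 = 15
Y: 6·0+5·3+2·7 = 29 | 4·6+1·5+1·0 = 29
Z: 6·0+5·2+2·0 = 10 | 4·0+1·7+1·3 = 10
G: 6·0+5·5+2·4 = 33 | 4·6+1·4+1·5 = 33
gcd(6,5,2,4,1,1) = 1

Coefficients: [6, 5, 2, 4, 1, 1]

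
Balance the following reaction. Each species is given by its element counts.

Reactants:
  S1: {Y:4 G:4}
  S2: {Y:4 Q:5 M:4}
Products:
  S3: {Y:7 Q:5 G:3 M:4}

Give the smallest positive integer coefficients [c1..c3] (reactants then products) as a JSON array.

Y: 3·4+4·4 = 28 | 4·7 = 28
Q: 3·0+4·5 = 20 | 4·5 = 20
G: 3·4+4·0 = 12 | 4·3 = 12
M: 3·0+4·4 = 16 | 4·4 = 16
gcd(3,4,4) = 1

Coefficients: [3, 4, 4]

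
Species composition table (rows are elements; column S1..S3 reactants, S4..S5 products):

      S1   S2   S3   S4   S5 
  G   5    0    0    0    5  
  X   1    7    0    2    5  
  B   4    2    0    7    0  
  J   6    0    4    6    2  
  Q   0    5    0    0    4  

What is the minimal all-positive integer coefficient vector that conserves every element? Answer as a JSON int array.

Coefficients: [5, 4, 1, 4, 5]

G: 5·5+4·0+1·0 = 25 | 4·0+5·5 = 25
X: 5·1+4·7+1·0 = 33 | 4·2+5·5 = 33
B: 5·4+4·2+1·0 = 28 | 4·7+5·0 = 28
J: 5·6+4·0+1·4 = 34 | 4·6+5·2 = 34
Q: 5·0+4·5+1·0 = 20 | 4·0+5·4 = 20
gcd(5,4,1,4,5) = 1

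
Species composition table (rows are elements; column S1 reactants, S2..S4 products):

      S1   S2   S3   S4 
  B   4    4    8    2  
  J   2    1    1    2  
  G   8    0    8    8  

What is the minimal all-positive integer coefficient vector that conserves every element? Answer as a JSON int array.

Coefficients: [5, 1, 1, 4]

B: 5·4 = 20 | 1·4+1·8+4·2 = 20
J: 5·2 = 10 | 1·1+1·1+4·2 = 10
G: 5·8 = 40 | 1·0+1·8+4·8 = 40
gcd(5,1,1,4) = 1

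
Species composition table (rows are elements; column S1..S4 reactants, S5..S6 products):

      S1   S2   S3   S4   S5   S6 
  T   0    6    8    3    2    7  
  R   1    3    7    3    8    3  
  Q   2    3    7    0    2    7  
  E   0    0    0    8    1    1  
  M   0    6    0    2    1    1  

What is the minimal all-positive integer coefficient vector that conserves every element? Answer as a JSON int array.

Coefficients: [5, 1, 4, 1, 3, 5]

T: 5·0+1·6+4·8+1·3 = 41 | 3·2+5·7 = 41
R: 5·1+1·3+4·7+1·3 = 39 | 3·8+5·3 = 39
Q: 5·2+1·3+4·7+1·0 = 41 | 3·2+5·7 = 41
E: 5·0+1·0+4·0+1·8 = 8 | 3·1+5·1 = 8
M: 5·0+1·6+4·0+1·2 = 8 | 3·1+5·1 = 8
gcd(5,1,4,1,3,5) = 1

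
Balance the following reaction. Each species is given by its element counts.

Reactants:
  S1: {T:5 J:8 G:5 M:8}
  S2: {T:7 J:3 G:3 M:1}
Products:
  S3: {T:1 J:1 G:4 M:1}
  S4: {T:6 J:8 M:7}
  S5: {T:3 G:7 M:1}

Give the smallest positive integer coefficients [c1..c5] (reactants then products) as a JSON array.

Coefficients: [5, 2, 6, 5, 1]

T: 5·5+2·7 = 39 | 6·1+5·6+1·3 = 39
J: 5·8+2·3 = 46 | 6·1+5·8+1·0 = 46
G: 5·5+2·3 = 31 | 6·4+5·0+1·7 = 31
M: 5·8+2·1 = 42 | 6·1+5·7+1·1 = 42
gcd(5,2,6,5,1) = 1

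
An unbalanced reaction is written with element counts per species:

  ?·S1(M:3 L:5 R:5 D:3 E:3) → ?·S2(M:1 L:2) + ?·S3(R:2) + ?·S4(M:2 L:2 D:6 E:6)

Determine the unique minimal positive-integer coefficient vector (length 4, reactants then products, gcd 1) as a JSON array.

Coefficients: [2, 4, 5, 1]

M: 2·3 = 6 | 4·1+5·0+1·2 = 6
L: 2·5 = 10 | 4·2+5·0+1·2 = 10
R: 2·5 = 10 | 4·0+5·2+1·0 = 10
D: 2·3 = 6 | 4·0+5·0+1·6 = 6
E: 2·3 = 6 | 4·0+5·0+1·6 = 6
gcd(2,4,5,1) = 1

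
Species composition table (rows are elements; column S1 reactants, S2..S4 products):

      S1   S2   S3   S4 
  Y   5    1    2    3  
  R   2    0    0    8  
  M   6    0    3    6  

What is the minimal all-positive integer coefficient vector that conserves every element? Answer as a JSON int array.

Coefficients: [4, 5, 6, 1]

Y: 4·5 = 20 | 5·1+6·2+1·3 = 20
R: 4·2 = 8 | 5·0+6·0+1·8 = 8
M: 4·6 = 24 | 5·0+6·3+1·6 = 24
gcd(4,5,6,1) = 1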